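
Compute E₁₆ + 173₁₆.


Align and add column by column (LSB to MSB, each column mod 16 with carry):
  000E
+ 0173
  ----
  col 0: E(14) + 3(3) + 0 (carry in) = 17 → 1(1), carry out 1
  col 1: 0(0) + 7(7) + 1 (carry in) = 8 → 8(8), carry out 0
  col 2: 0(0) + 1(1) + 0 (carry in) = 1 → 1(1), carry out 0
  col 3: 0(0) + 0(0) + 0 (carry in) = 0 → 0(0), carry out 0
Reading digits MSB→LSB: 0181
Strip leading zeros: 181
= 0x181


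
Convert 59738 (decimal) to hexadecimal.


Divide by 16 repeatedly:
59738 ÷ 16 = 3733 remainder 10 (A)
3733 ÷ 16 = 233 remainder 5 (5)
233 ÷ 16 = 14 remainder 9 (9)
14 ÷ 16 = 0 remainder 14 (E)
Reading remainders bottom-up:
= 0xE95A


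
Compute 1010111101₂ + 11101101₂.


Align and add column by column (LSB to MSB, carry propagating):
  01010111101
+ 00011101101
  -----------
  col 0: 1 + 1 + 0 (carry in) = 2 → bit 0, carry out 1
  col 1: 0 + 0 + 1 (carry in) = 1 → bit 1, carry out 0
  col 2: 1 + 1 + 0 (carry in) = 2 → bit 0, carry out 1
  col 3: 1 + 1 + 1 (carry in) = 3 → bit 1, carry out 1
  col 4: 1 + 0 + 1 (carry in) = 2 → bit 0, carry out 1
  col 5: 1 + 1 + 1 (carry in) = 3 → bit 1, carry out 1
  col 6: 0 + 1 + 1 (carry in) = 2 → bit 0, carry out 1
  col 7: 1 + 1 + 1 (carry in) = 3 → bit 1, carry out 1
  col 8: 0 + 0 + 1 (carry in) = 1 → bit 1, carry out 0
  col 9: 1 + 0 + 0 (carry in) = 1 → bit 1, carry out 0
  col 10: 0 + 0 + 0 (carry in) = 0 → bit 0, carry out 0
Reading bits MSB→LSB: 01110101010
Strip leading zeros: 1110101010
= 1110101010


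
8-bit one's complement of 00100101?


Original: 00100101
Invert all bits:
  bit 0: 0 → 1
  bit 1: 0 → 1
  bit 2: 1 → 0
  bit 3: 0 → 1
  bit 4: 0 → 1
  bit 5: 1 → 0
  bit 6: 0 → 1
  bit 7: 1 → 0
= 11011010


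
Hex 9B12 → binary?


Each hex digit → 4 binary bits:
  9 = 1001
  B = 1011
  1 = 0001
  2 = 0010
Concatenate: 1001 1011 0001 0010
= 1001101100010010


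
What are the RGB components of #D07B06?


Hex: #D07B06
R = D0₁₆ = 208
G = 7B₁₆ = 123
B = 06₁₆ = 6
= RGB(208, 123, 6)


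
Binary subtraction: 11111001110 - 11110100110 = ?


Align and subtract column by column (LSB to MSB, borrowing when needed):
  11111001110
- 11110100110
  -----------
  col 0: (0 - 0 borrow-in) - 0 → 0 - 0 = 0, borrow out 0
  col 1: (1 - 0 borrow-in) - 1 → 1 - 1 = 0, borrow out 0
  col 2: (1 - 0 borrow-in) - 1 → 1 - 1 = 0, borrow out 0
  col 3: (1 - 0 borrow-in) - 0 → 1 - 0 = 1, borrow out 0
  col 4: (0 - 0 borrow-in) - 0 → 0 - 0 = 0, borrow out 0
  col 5: (0 - 0 borrow-in) - 1 → borrow from next column: (0+2) - 1 = 1, borrow out 1
  col 6: (1 - 1 borrow-in) - 0 → 0 - 0 = 0, borrow out 0
  col 7: (1 - 0 borrow-in) - 1 → 1 - 1 = 0, borrow out 0
  col 8: (1 - 0 borrow-in) - 1 → 1 - 1 = 0, borrow out 0
  col 9: (1 - 0 borrow-in) - 1 → 1 - 1 = 0, borrow out 0
  col 10: (1 - 0 borrow-in) - 1 → 1 - 1 = 0, borrow out 0
Reading bits MSB→LSB: 00000101000
Strip leading zeros: 101000
= 101000


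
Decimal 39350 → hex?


Divide by 16 repeatedly:
39350 ÷ 16 = 2459 remainder 6 (6)
2459 ÷ 16 = 153 remainder 11 (B)
153 ÷ 16 = 9 remainder 9 (9)
9 ÷ 16 = 0 remainder 9 (9)
Reading remainders bottom-up:
= 0x99B6


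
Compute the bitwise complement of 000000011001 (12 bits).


Original: 000000011001
Invert all bits:
  bit 0: 0 → 1
  bit 1: 0 → 1
  bit 2: 0 → 1
  bit 3: 0 → 1
  bit 4: 0 → 1
  bit 5: 0 → 1
  bit 6: 0 → 1
  bit 7: 1 → 0
  bit 8: 1 → 0
  bit 9: 0 → 1
  bit 10: 0 → 1
  bit 11: 1 → 0
= 111111100110


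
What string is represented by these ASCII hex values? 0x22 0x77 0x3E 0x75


Codes (hex): 0x22 0x77 0x3E 0x75
Per-code ASCII lookup:
  0x22 = 34  (special character) → '"'
  0x77 = 119  (range 97-122: lowercase, 119 - 97 = 22) → 'w'
  0x3E = 62  (special character) → '>'
  0x75 = 117  (range 97-122: lowercase, 117 - 97 = 20) → 'u'
= '"w>u'


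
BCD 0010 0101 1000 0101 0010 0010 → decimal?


Each 4-bit group → digit:
  0010 → 2
  0101 → 5
  1000 → 8
  0101 → 5
  0010 → 2
  0010 → 2
= 258522


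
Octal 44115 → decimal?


Positional values:
Position 0: 5 × 8^0 = 5
Position 1: 1 × 8^1 = 8
Position 2: 1 × 8^2 = 64
Position 3: 4 × 8^3 = 2048
Position 4: 4 × 8^4 = 16384
Sum = 5 + 8 + 64 + 2048 + 16384
= 18509


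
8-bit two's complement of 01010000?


Original: 01010000
Step 1 - Invert all bits: 10101111
Step 2 - Add 1: 10101111 + 1
= 10110000 (represents -80)


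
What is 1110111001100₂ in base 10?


Positional values:
Bit 2: 1 × 2^2 = 4
Bit 3: 1 × 2^3 = 8
Bit 6: 1 × 2^6 = 64
Bit 7: 1 × 2^7 = 128
Bit 8: 1 × 2^8 = 256
Bit 10: 1 × 2^10 = 1024
Bit 11: 1 × 2^11 = 2048
Bit 12: 1 × 2^12 = 4096
Sum = 4 + 8 + 64 + 128 + 256 + 1024 + 2048 + 4096
= 7628


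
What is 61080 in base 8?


Divide by 8 repeatedly:
61080 ÷ 8 = 7635 remainder 0
7635 ÷ 8 = 954 remainder 3
954 ÷ 8 = 119 remainder 2
119 ÷ 8 = 14 remainder 7
14 ÷ 8 = 1 remainder 6
1 ÷ 8 = 0 remainder 1
Reading remainders bottom-up:
= 0o167230


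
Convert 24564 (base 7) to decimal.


Positional values (base 7):
  4 × 7^0 = 4 × 1 = 4
  6 × 7^1 = 6 × 7 = 42
  5 × 7^2 = 5 × 49 = 245
  4 × 7^3 = 4 × 343 = 1372
  2 × 7^4 = 2 × 2401 = 4802
Sum = 4 + 42 + 245 + 1372 + 4802
= 6465


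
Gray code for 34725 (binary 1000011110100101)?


Binary: 1000011110100101
Gray code: G = B XOR (B >> 1)
B >> 1 = 0100001111010010
1000011110100101 XOR 0100001111010010:
  1 XOR 0 = 1
  0 XOR 1 = 1
  0 XOR 0 = 0
  0 XOR 0 = 0
  0 XOR 0 = 0
  1 XOR 0 = 1
  1 XOR 1 = 0
  1 XOR 1 = 0
  1 XOR 1 = 0
  0 XOR 1 = 1
  1 XOR 0 = 1
  0 XOR 1 = 1
  0 XOR 0 = 0
  1 XOR 0 = 1
  0 XOR 1 = 1
  1 XOR 0 = 1
= 1100010001110111


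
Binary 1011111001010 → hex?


Group into 4-bit nibbles: 0001011111001010
  0001 = 1
  0111 = 7
  1100 = C
  1010 = A
= 0x17CA


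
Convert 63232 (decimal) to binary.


Divide by 2 repeatedly:
63232 ÷ 2 = 31616 remainder 0
31616 ÷ 2 = 15808 remainder 0
15808 ÷ 2 = 7904 remainder 0
7904 ÷ 2 = 3952 remainder 0
3952 ÷ 2 = 1976 remainder 0
1976 ÷ 2 = 988 remainder 0
988 ÷ 2 = 494 remainder 0
494 ÷ 2 = 247 remainder 0
247 ÷ 2 = 123 remainder 1
123 ÷ 2 = 61 remainder 1
61 ÷ 2 = 30 remainder 1
30 ÷ 2 = 15 remainder 0
15 ÷ 2 = 7 remainder 1
7 ÷ 2 = 3 remainder 1
3 ÷ 2 = 1 remainder 1
1 ÷ 2 = 0 remainder 1
Reading remainders bottom-up:
= 1111011100000000


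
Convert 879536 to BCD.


Each digit → 4-bit binary:
  8 → 1000
  7 → 0111
  9 → 1001
  5 → 0101
  3 → 0011
  6 → 0110
= 1000 0111 1001 0101 0011 0110


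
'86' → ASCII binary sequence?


String: '86'  (2 characters)
Per-character ASCII lookup:
  '8': digits start at 48: '8' = 48 + 8 = 56 → 111000
  '6': digits start at 48: '6' = 48 + 6 = 54 → 110110
= 111000 110110


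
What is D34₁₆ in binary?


Each hex digit → 4 binary bits:
  D = 1101
  3 = 0011
  4 = 0100
Concatenate: 1101 0011 0100
= 110100110100


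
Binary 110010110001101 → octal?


Group into 3-bit groups: 110010110001101
  110 = 6
  010 = 2
  110 = 6
  001 = 1
  101 = 5
= 0o62615


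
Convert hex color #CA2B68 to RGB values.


Hex: #CA2B68
R = CA₁₆ = 202
G = 2B₁₆ = 43
B = 68₁₆ = 104
= RGB(202, 43, 104)


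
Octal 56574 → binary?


Each octal digit → 3 binary bits:
  5 = 101
  6 = 110
  5 = 101
  7 = 111
  4 = 100
Concatenate: 101 110 101 111 100
= 101110101111100


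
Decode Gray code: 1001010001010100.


Gray code: 1001010001010100
MSB stays the same: 1
Each subsequent bit = prev_binary XOR current_gray:
  B[1] = 1 XOR 0 = 1
  B[2] = 1 XOR 0 = 1
  B[3] = 1 XOR 1 = 0
  B[4] = 0 XOR 0 = 0
  B[5] = 0 XOR 1 = 1
  B[6] = 1 XOR 0 = 1
  B[7] = 1 XOR 0 = 1
  B[8] = 1 XOR 0 = 1
  B[9] = 1 XOR 1 = 0
  B[10] = 0 XOR 0 = 0
  B[11] = 0 XOR 1 = 1
  B[12] = 1 XOR 0 = 1
  B[13] = 1 XOR 1 = 0
  B[14] = 0 XOR 0 = 0
  B[15] = 0 XOR 0 = 0
= 1110011110011000 (59288 decimal)


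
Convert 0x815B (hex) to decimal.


Positional values:
Position 0: B × 16^0 = 11 × 1 = 11
Position 1: 5 × 16^1 = 5 × 16 = 80
Position 2: 1 × 16^2 = 1 × 256 = 256
Position 3: 8 × 16^3 = 8 × 4096 = 32768
Sum = 11 + 80 + 256 + 32768
= 33115


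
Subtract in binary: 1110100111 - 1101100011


Align and subtract column by column (LSB to MSB, borrowing when needed):
  1110100111
- 1101100011
  ----------
  col 0: (1 - 0 borrow-in) - 1 → 1 - 1 = 0, borrow out 0
  col 1: (1 - 0 borrow-in) - 1 → 1 - 1 = 0, borrow out 0
  col 2: (1 - 0 borrow-in) - 0 → 1 - 0 = 1, borrow out 0
  col 3: (0 - 0 borrow-in) - 0 → 0 - 0 = 0, borrow out 0
  col 4: (0 - 0 borrow-in) - 0 → 0 - 0 = 0, borrow out 0
  col 5: (1 - 0 borrow-in) - 1 → 1 - 1 = 0, borrow out 0
  col 6: (0 - 0 borrow-in) - 1 → borrow from next column: (0+2) - 1 = 1, borrow out 1
  col 7: (1 - 1 borrow-in) - 0 → 0 - 0 = 0, borrow out 0
  col 8: (1 - 0 borrow-in) - 1 → 1 - 1 = 0, borrow out 0
  col 9: (1 - 0 borrow-in) - 1 → 1 - 1 = 0, borrow out 0
Reading bits MSB→LSB: 0001000100
Strip leading zeros: 1000100
= 1000100


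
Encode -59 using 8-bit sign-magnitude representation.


Sign bit: 1 (negative)
Magnitude: 59 = 0111011
= 10111011


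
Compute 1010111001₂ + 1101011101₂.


Align and add column by column (LSB to MSB, carry propagating):
  01010111001
+ 01101011101
  -----------
  col 0: 1 + 1 + 0 (carry in) = 2 → bit 0, carry out 1
  col 1: 0 + 0 + 1 (carry in) = 1 → bit 1, carry out 0
  col 2: 0 + 1 + 0 (carry in) = 1 → bit 1, carry out 0
  col 3: 1 + 1 + 0 (carry in) = 2 → bit 0, carry out 1
  col 4: 1 + 1 + 1 (carry in) = 3 → bit 1, carry out 1
  col 5: 1 + 0 + 1 (carry in) = 2 → bit 0, carry out 1
  col 6: 0 + 1 + 1 (carry in) = 2 → bit 0, carry out 1
  col 7: 1 + 0 + 1 (carry in) = 2 → bit 0, carry out 1
  col 8: 0 + 1 + 1 (carry in) = 2 → bit 0, carry out 1
  col 9: 1 + 1 + 1 (carry in) = 3 → bit 1, carry out 1
  col 10: 0 + 0 + 1 (carry in) = 1 → bit 1, carry out 0
Reading bits MSB→LSB: 11000010110
Strip leading zeros: 11000010110
= 11000010110


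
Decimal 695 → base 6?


Divide by 6 repeatedly:
695 ÷ 6 = 115 remainder 5
115 ÷ 6 = 19 remainder 1
19 ÷ 6 = 3 remainder 1
3 ÷ 6 = 0 remainder 3
Reading remainders bottom-up:
= 3115


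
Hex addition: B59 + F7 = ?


Align and add column by column (LSB to MSB, each column mod 16 with carry):
  0B59
+ 00F7
  ----
  col 0: 9(9) + 7(7) + 0 (carry in) = 16 → 0(0), carry out 1
  col 1: 5(5) + F(15) + 1 (carry in) = 21 → 5(5), carry out 1
  col 2: B(11) + 0(0) + 1 (carry in) = 12 → C(12), carry out 0
  col 3: 0(0) + 0(0) + 0 (carry in) = 0 → 0(0), carry out 0
Reading digits MSB→LSB: 0C50
Strip leading zeros: C50
= 0xC50


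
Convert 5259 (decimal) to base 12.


Divide by 12 repeatedly:
5259 ÷ 12 = 438 remainder 3
438 ÷ 12 = 36 remainder 6
36 ÷ 12 = 3 remainder 0
3 ÷ 12 = 0 remainder 3
Reading remainders bottom-up:
= 3063


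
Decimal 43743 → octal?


Divide by 8 repeatedly:
43743 ÷ 8 = 5467 remainder 7
5467 ÷ 8 = 683 remainder 3
683 ÷ 8 = 85 remainder 3
85 ÷ 8 = 10 remainder 5
10 ÷ 8 = 1 remainder 2
1 ÷ 8 = 0 remainder 1
Reading remainders bottom-up:
= 0o125337


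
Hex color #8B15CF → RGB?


Hex: #8B15CF
R = 8B₁₆ = 139
G = 15₁₆ = 21
B = CF₁₆ = 207
= RGB(139, 21, 207)


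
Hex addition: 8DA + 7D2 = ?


Align and add column by column (LSB to MSB, each column mod 16 with carry):
  08DA
+ 07D2
  ----
  col 0: A(10) + 2(2) + 0 (carry in) = 12 → C(12), carry out 0
  col 1: D(13) + D(13) + 0 (carry in) = 26 → A(10), carry out 1
  col 2: 8(8) + 7(7) + 1 (carry in) = 16 → 0(0), carry out 1
  col 3: 0(0) + 0(0) + 1 (carry in) = 1 → 1(1), carry out 0
Reading digits MSB→LSB: 10AC
Strip leading zeros: 10AC
= 0x10AC


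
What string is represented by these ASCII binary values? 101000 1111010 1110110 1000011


Codes (binary): 101000 1111010 1110110 1000011
Per-code ASCII lookup:
  101000 = 40  (special character) → '('
  1111010 = 122  (range 97-122: lowercase, 122 - 97 = 25) → 'z'
  1110110 = 118  (range 97-122: lowercase, 118 - 97 = 21) → 'v'
  1000011 = 67  (range 65-90: uppercase, 67 - 65 = 2) → 'C'
= '(zvC'


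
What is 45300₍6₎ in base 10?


Positional values (base 6):
  0 × 6^0 = 0 × 1 = 0
  0 × 6^1 = 0 × 6 = 0
  3 × 6^2 = 3 × 36 = 108
  5 × 6^3 = 5 × 216 = 1080
  4 × 6^4 = 4 × 1296 = 5184
Sum = 0 + 0 + 108 + 1080 + 5184
= 6372


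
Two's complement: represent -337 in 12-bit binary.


Original: 000101010001
Step 1 - Invert all bits: 111010101110
Step 2 - Add 1: 111010101110 + 1
= 111010101111 (represents -337)


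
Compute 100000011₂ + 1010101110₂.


Align and add column by column (LSB to MSB, carry propagating):
  00100000011
+ 01010101110
  -----------
  col 0: 1 + 0 + 0 (carry in) = 1 → bit 1, carry out 0
  col 1: 1 + 1 + 0 (carry in) = 2 → bit 0, carry out 1
  col 2: 0 + 1 + 1 (carry in) = 2 → bit 0, carry out 1
  col 3: 0 + 1 + 1 (carry in) = 2 → bit 0, carry out 1
  col 4: 0 + 0 + 1 (carry in) = 1 → bit 1, carry out 0
  col 5: 0 + 1 + 0 (carry in) = 1 → bit 1, carry out 0
  col 6: 0 + 0 + 0 (carry in) = 0 → bit 0, carry out 0
  col 7: 0 + 1 + 0 (carry in) = 1 → bit 1, carry out 0
  col 8: 1 + 0 + 0 (carry in) = 1 → bit 1, carry out 0
  col 9: 0 + 1 + 0 (carry in) = 1 → bit 1, carry out 0
  col 10: 0 + 0 + 0 (carry in) = 0 → bit 0, carry out 0
Reading bits MSB→LSB: 01110110001
Strip leading zeros: 1110110001
= 1110110001


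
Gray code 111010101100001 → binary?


Gray code: 111010101100001
MSB stays the same: 1
Each subsequent bit = prev_binary XOR current_gray:
  B[1] = 1 XOR 1 = 0
  B[2] = 0 XOR 1 = 1
  B[3] = 1 XOR 0 = 1
  B[4] = 1 XOR 1 = 0
  B[5] = 0 XOR 0 = 0
  B[6] = 0 XOR 1 = 1
  B[7] = 1 XOR 0 = 1
  B[8] = 1 XOR 1 = 0
  B[9] = 0 XOR 1 = 1
  B[10] = 1 XOR 0 = 1
  B[11] = 1 XOR 0 = 1
  B[12] = 1 XOR 0 = 1
  B[13] = 1 XOR 0 = 1
  B[14] = 1 XOR 1 = 0
= 101100110111110 (22974 decimal)


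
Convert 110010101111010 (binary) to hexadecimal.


Group into 4-bit nibbles: 0110010101111010
  0110 = 6
  0101 = 5
  0111 = 7
  1010 = A
= 0x657A


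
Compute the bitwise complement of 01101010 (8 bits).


Original: 01101010
Invert all bits:
  bit 0: 0 → 1
  bit 1: 1 → 0
  bit 2: 1 → 0
  bit 3: 0 → 1
  bit 4: 1 → 0
  bit 5: 0 → 1
  bit 6: 1 → 0
  bit 7: 0 → 1
= 10010101


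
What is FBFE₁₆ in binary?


Each hex digit → 4 binary bits:
  F = 1111
  B = 1011
  F = 1111
  E = 1110
Concatenate: 1111 1011 1111 1110
= 1111101111111110


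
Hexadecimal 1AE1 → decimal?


Positional values:
Position 0: 1 × 16^0 = 1 × 1 = 1
Position 1: E × 16^1 = 14 × 16 = 224
Position 2: A × 16^2 = 10 × 256 = 2560
Position 3: 1 × 16^3 = 1 × 4096 = 4096
Sum = 1 + 224 + 2560 + 4096
= 6881


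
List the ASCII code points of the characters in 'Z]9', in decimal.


String: 'Z]9'  (3 characters)
Per-character ASCII lookup:
  'Z': uppercase starts at 65: 'Z' = 65 + 25 = 90
  ']': special character: ']' = 93
  '9': digits start at 48: '9' = 48 + 9 = 57
= 90 93 57


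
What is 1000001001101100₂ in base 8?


Group into 3-bit groups: 001000001001101100
  001 = 1
  000 = 0
  001 = 1
  001 = 1
  101 = 5
  100 = 4
= 0o101154


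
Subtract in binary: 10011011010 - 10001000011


Align and subtract column by column (LSB to MSB, borrowing when needed):
  10011011010
- 10001000011
  -----------
  col 0: (0 - 0 borrow-in) - 1 → borrow from next column: (0+2) - 1 = 1, borrow out 1
  col 1: (1 - 1 borrow-in) - 1 → borrow from next column: (0+2) - 1 = 1, borrow out 1
  col 2: (0 - 1 borrow-in) - 0 → borrow from next column: (-1+2) - 0 = 1, borrow out 1
  col 3: (1 - 1 borrow-in) - 0 → 0 - 0 = 0, borrow out 0
  col 4: (1 - 0 borrow-in) - 0 → 1 - 0 = 1, borrow out 0
  col 5: (0 - 0 borrow-in) - 0 → 0 - 0 = 0, borrow out 0
  col 6: (1 - 0 borrow-in) - 1 → 1 - 1 = 0, borrow out 0
  col 7: (1 - 0 borrow-in) - 0 → 1 - 0 = 1, borrow out 0
  col 8: (0 - 0 borrow-in) - 0 → 0 - 0 = 0, borrow out 0
  col 9: (0 - 0 borrow-in) - 0 → 0 - 0 = 0, borrow out 0
  col 10: (1 - 0 borrow-in) - 1 → 1 - 1 = 0, borrow out 0
Reading bits MSB→LSB: 00010010111
Strip leading zeros: 10010111
= 10010111


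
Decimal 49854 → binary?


Divide by 2 repeatedly:
49854 ÷ 2 = 24927 remainder 0
24927 ÷ 2 = 12463 remainder 1
12463 ÷ 2 = 6231 remainder 1
6231 ÷ 2 = 3115 remainder 1
3115 ÷ 2 = 1557 remainder 1
1557 ÷ 2 = 778 remainder 1
778 ÷ 2 = 389 remainder 0
389 ÷ 2 = 194 remainder 1
194 ÷ 2 = 97 remainder 0
97 ÷ 2 = 48 remainder 1
48 ÷ 2 = 24 remainder 0
24 ÷ 2 = 12 remainder 0
12 ÷ 2 = 6 remainder 0
6 ÷ 2 = 3 remainder 0
3 ÷ 2 = 1 remainder 1
1 ÷ 2 = 0 remainder 1
Reading remainders bottom-up:
= 1100001010111110


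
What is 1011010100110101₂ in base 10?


Positional values:
Bit 0: 1 × 2^0 = 1
Bit 2: 1 × 2^2 = 4
Bit 4: 1 × 2^4 = 16
Bit 5: 1 × 2^5 = 32
Bit 8: 1 × 2^8 = 256
Bit 10: 1 × 2^10 = 1024
Bit 12: 1 × 2^12 = 4096
Bit 13: 1 × 2^13 = 8192
Bit 15: 1 × 2^15 = 32768
Sum = 1 + 4 + 16 + 32 + 256 + 1024 + 4096 + 8192 + 32768
= 46389


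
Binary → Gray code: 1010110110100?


Binary: 1010110110100
Gray code: G = B XOR (B >> 1)
B >> 1 = 0101011011010
1010110110100 XOR 0101011011010:
  1 XOR 0 = 1
  0 XOR 1 = 1
  1 XOR 0 = 1
  0 XOR 1 = 1
  1 XOR 0 = 1
  1 XOR 1 = 0
  0 XOR 1 = 1
  1 XOR 0 = 1
  1 XOR 1 = 0
  0 XOR 1 = 1
  1 XOR 0 = 1
  0 XOR 1 = 1
  0 XOR 0 = 0
= 1111101101110


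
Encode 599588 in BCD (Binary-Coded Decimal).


Each digit → 4-bit binary:
  5 → 0101
  9 → 1001
  9 → 1001
  5 → 0101
  8 → 1000
  8 → 1000
= 0101 1001 1001 0101 1000 1000


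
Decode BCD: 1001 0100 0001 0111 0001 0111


Each 4-bit group → digit:
  1001 → 9
  0100 → 4
  0001 → 1
  0111 → 7
  0001 → 1
  0111 → 7
= 941717


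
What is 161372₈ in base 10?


Positional values:
Position 0: 2 × 8^0 = 2
Position 1: 7 × 8^1 = 56
Position 2: 3 × 8^2 = 192
Position 3: 1 × 8^3 = 512
Position 4: 6 × 8^4 = 24576
Position 5: 1 × 8^5 = 32768
Sum = 2 + 56 + 192 + 512 + 24576 + 32768
= 58106


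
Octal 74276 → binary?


Each octal digit → 3 binary bits:
  7 = 111
  4 = 100
  2 = 010
  7 = 111
  6 = 110
Concatenate: 111 100 010 111 110
= 111100010111110


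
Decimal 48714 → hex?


Divide by 16 repeatedly:
48714 ÷ 16 = 3044 remainder 10 (A)
3044 ÷ 16 = 190 remainder 4 (4)
190 ÷ 16 = 11 remainder 14 (E)
11 ÷ 16 = 0 remainder 11 (B)
Reading remainders bottom-up:
= 0xBE4A


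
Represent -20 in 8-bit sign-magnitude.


Sign bit: 1 (negative)
Magnitude: 20 = 0010100
= 10010100


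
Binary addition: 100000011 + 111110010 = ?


Align and add column by column (LSB to MSB, carry propagating):
  0100000011
+ 0111110010
  ----------
  col 0: 1 + 0 + 0 (carry in) = 1 → bit 1, carry out 0
  col 1: 1 + 1 + 0 (carry in) = 2 → bit 0, carry out 1
  col 2: 0 + 0 + 1 (carry in) = 1 → bit 1, carry out 0
  col 3: 0 + 0 + 0 (carry in) = 0 → bit 0, carry out 0
  col 4: 0 + 1 + 0 (carry in) = 1 → bit 1, carry out 0
  col 5: 0 + 1 + 0 (carry in) = 1 → bit 1, carry out 0
  col 6: 0 + 1 + 0 (carry in) = 1 → bit 1, carry out 0
  col 7: 0 + 1 + 0 (carry in) = 1 → bit 1, carry out 0
  col 8: 1 + 1 + 0 (carry in) = 2 → bit 0, carry out 1
  col 9: 0 + 0 + 1 (carry in) = 1 → bit 1, carry out 0
Reading bits MSB→LSB: 1011110101
Strip leading zeros: 1011110101
= 1011110101


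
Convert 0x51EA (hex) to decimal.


Positional values:
Position 0: A × 16^0 = 10 × 1 = 10
Position 1: E × 16^1 = 14 × 16 = 224
Position 2: 1 × 16^2 = 1 × 256 = 256
Position 3: 5 × 16^3 = 5 × 4096 = 20480
Sum = 10 + 224 + 256 + 20480
= 20970


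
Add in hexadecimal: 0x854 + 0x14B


Align and add column by column (LSB to MSB, each column mod 16 with carry):
  0854
+ 014B
  ----
  col 0: 4(4) + B(11) + 0 (carry in) = 15 → F(15), carry out 0
  col 1: 5(5) + 4(4) + 0 (carry in) = 9 → 9(9), carry out 0
  col 2: 8(8) + 1(1) + 0 (carry in) = 9 → 9(9), carry out 0
  col 3: 0(0) + 0(0) + 0 (carry in) = 0 → 0(0), carry out 0
Reading digits MSB→LSB: 099F
Strip leading zeros: 99F
= 0x99F


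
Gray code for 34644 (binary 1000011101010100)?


Binary: 1000011101010100
Gray code: G = B XOR (B >> 1)
B >> 1 = 0100001110101010
1000011101010100 XOR 0100001110101010:
  1 XOR 0 = 1
  0 XOR 1 = 1
  0 XOR 0 = 0
  0 XOR 0 = 0
  0 XOR 0 = 0
  1 XOR 0 = 1
  1 XOR 1 = 0
  1 XOR 1 = 0
  0 XOR 1 = 1
  1 XOR 0 = 1
  0 XOR 1 = 1
  1 XOR 0 = 1
  0 XOR 1 = 1
  1 XOR 0 = 1
  0 XOR 1 = 1
  0 XOR 0 = 0
= 1100010011111110


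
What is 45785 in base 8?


Divide by 8 repeatedly:
45785 ÷ 8 = 5723 remainder 1
5723 ÷ 8 = 715 remainder 3
715 ÷ 8 = 89 remainder 3
89 ÷ 8 = 11 remainder 1
11 ÷ 8 = 1 remainder 3
1 ÷ 8 = 0 remainder 1
Reading remainders bottom-up:
= 0o131331


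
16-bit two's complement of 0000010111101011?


Original: 0000010111101011
Step 1 - Invert all bits: 1111101000010100
Step 2 - Add 1: 1111101000010100 + 1
= 1111101000010101 (represents -1515)


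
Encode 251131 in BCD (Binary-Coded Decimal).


Each digit → 4-bit binary:
  2 → 0010
  5 → 0101
  1 → 0001
  1 → 0001
  3 → 0011
  1 → 0001
= 0010 0101 0001 0001 0011 0001


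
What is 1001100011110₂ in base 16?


Group into 4-bit nibbles: 0001001100011110
  0001 = 1
  0011 = 3
  0001 = 1
  1110 = E
= 0x131E


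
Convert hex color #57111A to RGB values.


Hex: #57111A
R = 57₁₆ = 87
G = 11₁₆ = 17
B = 1A₁₆ = 26
= RGB(87, 17, 26)


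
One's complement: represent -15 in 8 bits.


Original: 00001111
Invert all bits:
  bit 0: 0 → 1
  bit 1: 0 → 1
  bit 2: 0 → 1
  bit 3: 0 → 1
  bit 4: 1 → 0
  bit 5: 1 → 0
  bit 6: 1 → 0
  bit 7: 1 → 0
= 11110000


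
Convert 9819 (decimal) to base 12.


Divide by 12 repeatedly:
9819 ÷ 12 = 818 remainder 3
818 ÷ 12 = 68 remainder 2
68 ÷ 12 = 5 remainder 8
5 ÷ 12 = 0 remainder 5
Reading remainders bottom-up:
= 5823


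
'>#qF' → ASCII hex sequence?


String: '>#qF'  (4 characters)
Per-character ASCII lookup:
  '>': special character: '>' = 62 → 0x3E
  '#': special character: '#' = 35 → 0x23
  'q': lowercase starts at 97: 'q' = 97 + 16 = 113 → 0x71
  'F': uppercase starts at 65: 'F' = 65 + 5 = 70 → 0x46
= 0x3E 0x23 0x71 0x46


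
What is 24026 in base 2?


Divide by 2 repeatedly:
24026 ÷ 2 = 12013 remainder 0
12013 ÷ 2 = 6006 remainder 1
6006 ÷ 2 = 3003 remainder 0
3003 ÷ 2 = 1501 remainder 1
1501 ÷ 2 = 750 remainder 1
750 ÷ 2 = 375 remainder 0
375 ÷ 2 = 187 remainder 1
187 ÷ 2 = 93 remainder 1
93 ÷ 2 = 46 remainder 1
46 ÷ 2 = 23 remainder 0
23 ÷ 2 = 11 remainder 1
11 ÷ 2 = 5 remainder 1
5 ÷ 2 = 2 remainder 1
2 ÷ 2 = 1 remainder 0
1 ÷ 2 = 0 remainder 1
Reading remainders bottom-up:
= 101110111011010


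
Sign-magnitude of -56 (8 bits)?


Sign bit: 1 (negative)
Magnitude: 56 = 0111000
= 10111000


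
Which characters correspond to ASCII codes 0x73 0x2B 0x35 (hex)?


Codes (hex): 0x73 0x2B 0x35
Per-code ASCII lookup:
  0x73 = 115  (range 97-122: lowercase, 115 - 97 = 18) → 's'
  0x2B = 43  (special character) → '+'
  0x35 = 53  (range 48-57: digits, 53 - 48 = 5) → '5'
= 's+5'


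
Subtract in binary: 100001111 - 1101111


Align and subtract column by column (LSB to MSB, borrowing when needed):
  100001111
- 001101111
  ---------
  col 0: (1 - 0 borrow-in) - 1 → 1 - 1 = 0, borrow out 0
  col 1: (1 - 0 borrow-in) - 1 → 1 - 1 = 0, borrow out 0
  col 2: (1 - 0 borrow-in) - 1 → 1 - 1 = 0, borrow out 0
  col 3: (1 - 0 borrow-in) - 1 → 1 - 1 = 0, borrow out 0
  col 4: (0 - 0 borrow-in) - 0 → 0 - 0 = 0, borrow out 0
  col 5: (0 - 0 borrow-in) - 1 → borrow from next column: (0+2) - 1 = 1, borrow out 1
  col 6: (0 - 1 borrow-in) - 1 → borrow from next column: (-1+2) - 1 = 0, borrow out 1
  col 7: (0 - 1 borrow-in) - 0 → borrow from next column: (-1+2) - 0 = 1, borrow out 1
  col 8: (1 - 1 borrow-in) - 0 → 0 - 0 = 0, borrow out 0
Reading bits MSB→LSB: 010100000
Strip leading zeros: 10100000
= 10100000


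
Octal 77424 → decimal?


Positional values:
Position 0: 4 × 8^0 = 4
Position 1: 2 × 8^1 = 16
Position 2: 4 × 8^2 = 256
Position 3: 7 × 8^3 = 3584
Position 4: 7 × 8^4 = 28672
Sum = 4 + 16 + 256 + 3584 + 28672
= 32532


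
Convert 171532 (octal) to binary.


Each octal digit → 3 binary bits:
  1 = 001
  7 = 111
  1 = 001
  5 = 101
  3 = 011
  2 = 010
Concatenate: 001 111 001 101 011 010
= 001111001101011010


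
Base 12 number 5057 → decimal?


Positional values (base 12):
  7 × 12^0 = 7 × 1 = 7
  5 × 12^1 = 5 × 12 = 60
  0 × 12^2 = 0 × 144 = 0
  5 × 12^3 = 5 × 1728 = 8640
Sum = 7 + 60 + 0 + 8640
= 8707


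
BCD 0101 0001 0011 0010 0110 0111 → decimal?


Each 4-bit group → digit:
  0101 → 5
  0001 → 1
  0011 → 3
  0010 → 2
  0110 → 6
  0111 → 7
= 513267


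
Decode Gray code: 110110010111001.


Gray code: 110110010111001
MSB stays the same: 1
Each subsequent bit = prev_binary XOR current_gray:
  B[1] = 1 XOR 1 = 0
  B[2] = 0 XOR 0 = 0
  B[3] = 0 XOR 1 = 1
  B[4] = 1 XOR 1 = 0
  B[5] = 0 XOR 0 = 0
  B[6] = 0 XOR 0 = 0
  B[7] = 0 XOR 1 = 1
  B[8] = 1 XOR 0 = 1
  B[9] = 1 XOR 1 = 0
  B[10] = 0 XOR 1 = 1
  B[11] = 1 XOR 1 = 0
  B[12] = 0 XOR 0 = 0
  B[13] = 0 XOR 0 = 0
  B[14] = 0 XOR 1 = 1
= 100100011010001 (18641 decimal)


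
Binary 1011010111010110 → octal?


Group into 3-bit groups: 001011010111010110
  001 = 1
  011 = 3
  010 = 2
  111 = 7
  010 = 2
  110 = 6
= 0o132726


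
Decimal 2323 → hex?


Divide by 16 repeatedly:
2323 ÷ 16 = 145 remainder 3 (3)
145 ÷ 16 = 9 remainder 1 (1)
9 ÷ 16 = 0 remainder 9 (9)
Reading remainders bottom-up:
= 0x913


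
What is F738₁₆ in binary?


Each hex digit → 4 binary bits:
  F = 1111
  7 = 0111
  3 = 0011
  8 = 1000
Concatenate: 1111 0111 0011 1000
= 1111011100111000


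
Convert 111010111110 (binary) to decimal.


Positional values:
Bit 1: 1 × 2^1 = 2
Bit 2: 1 × 2^2 = 4
Bit 3: 1 × 2^3 = 8
Bit 4: 1 × 2^4 = 16
Bit 5: 1 × 2^5 = 32
Bit 7: 1 × 2^7 = 128
Bit 9: 1 × 2^9 = 512
Bit 10: 1 × 2^10 = 1024
Bit 11: 1 × 2^11 = 2048
Sum = 2 + 4 + 8 + 16 + 32 + 128 + 512 + 1024 + 2048
= 3774


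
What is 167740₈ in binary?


Each octal digit → 3 binary bits:
  1 = 001
  6 = 110
  7 = 111
  7 = 111
  4 = 100
  0 = 000
Concatenate: 001 110 111 111 100 000
= 001110111111100000


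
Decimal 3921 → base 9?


Divide by 9 repeatedly:
3921 ÷ 9 = 435 remainder 6
435 ÷ 9 = 48 remainder 3
48 ÷ 9 = 5 remainder 3
5 ÷ 9 = 0 remainder 5
Reading remainders bottom-up:
= 5336


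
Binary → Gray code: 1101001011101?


Binary: 1101001011101
Gray code: G = B XOR (B >> 1)
B >> 1 = 0110100101110
1101001011101 XOR 0110100101110:
  1 XOR 0 = 1
  1 XOR 1 = 0
  0 XOR 1 = 1
  1 XOR 0 = 1
  0 XOR 1 = 1
  0 XOR 0 = 0
  1 XOR 0 = 1
  0 XOR 1 = 1
  1 XOR 0 = 1
  1 XOR 1 = 0
  1 XOR 1 = 0
  0 XOR 1 = 1
  1 XOR 0 = 1
= 1011101110011


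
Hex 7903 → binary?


Each hex digit → 4 binary bits:
  7 = 0111
  9 = 1001
  0 = 0000
  3 = 0011
Concatenate: 0111 1001 0000 0011
= 0111100100000011


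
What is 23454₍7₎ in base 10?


Positional values (base 7):
  4 × 7^0 = 4 × 1 = 4
  5 × 7^1 = 5 × 7 = 35
  4 × 7^2 = 4 × 49 = 196
  3 × 7^3 = 3 × 343 = 1029
  2 × 7^4 = 2 × 2401 = 4802
Sum = 4 + 35 + 196 + 1029 + 4802
= 6066


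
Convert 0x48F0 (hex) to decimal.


Positional values:
Position 0: 0 × 16^0 = 0 × 1 = 0
Position 1: F × 16^1 = 15 × 16 = 240
Position 2: 8 × 16^2 = 8 × 256 = 2048
Position 3: 4 × 16^3 = 4 × 4096 = 16384
Sum = 0 + 240 + 2048 + 16384
= 18672


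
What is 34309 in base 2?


Divide by 2 repeatedly:
34309 ÷ 2 = 17154 remainder 1
17154 ÷ 2 = 8577 remainder 0
8577 ÷ 2 = 4288 remainder 1
4288 ÷ 2 = 2144 remainder 0
2144 ÷ 2 = 1072 remainder 0
1072 ÷ 2 = 536 remainder 0
536 ÷ 2 = 268 remainder 0
268 ÷ 2 = 134 remainder 0
134 ÷ 2 = 67 remainder 0
67 ÷ 2 = 33 remainder 1
33 ÷ 2 = 16 remainder 1
16 ÷ 2 = 8 remainder 0
8 ÷ 2 = 4 remainder 0
4 ÷ 2 = 2 remainder 0
2 ÷ 2 = 1 remainder 0
1 ÷ 2 = 0 remainder 1
Reading remainders bottom-up:
= 1000011000000101


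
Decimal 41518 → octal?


Divide by 8 repeatedly:
41518 ÷ 8 = 5189 remainder 6
5189 ÷ 8 = 648 remainder 5
648 ÷ 8 = 81 remainder 0
81 ÷ 8 = 10 remainder 1
10 ÷ 8 = 1 remainder 2
1 ÷ 8 = 0 remainder 1
Reading remainders bottom-up:
= 0o121056


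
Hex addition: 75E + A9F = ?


Align and add column by column (LSB to MSB, each column mod 16 with carry):
  075E
+ 0A9F
  ----
  col 0: E(14) + F(15) + 0 (carry in) = 29 → D(13), carry out 1
  col 1: 5(5) + 9(9) + 1 (carry in) = 15 → F(15), carry out 0
  col 2: 7(7) + A(10) + 0 (carry in) = 17 → 1(1), carry out 1
  col 3: 0(0) + 0(0) + 1 (carry in) = 1 → 1(1), carry out 0
Reading digits MSB→LSB: 11FD
Strip leading zeros: 11FD
= 0x11FD


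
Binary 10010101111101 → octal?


Group into 3-bit groups: 010010101111101
  010 = 2
  010 = 2
  101 = 5
  111 = 7
  101 = 5
= 0o22575


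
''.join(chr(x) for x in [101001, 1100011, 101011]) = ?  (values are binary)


Codes (binary): 101001 1100011 101011
Per-code ASCII lookup:
  101001 = 41  (special character) → ')'
  1100011 = 99  (range 97-122: lowercase, 99 - 97 = 2) → 'c'
  101011 = 43  (special character) → '+'
= ')c+'


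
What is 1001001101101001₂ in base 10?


Positional values:
Bit 0: 1 × 2^0 = 1
Bit 3: 1 × 2^3 = 8
Bit 5: 1 × 2^5 = 32
Bit 6: 1 × 2^6 = 64
Bit 8: 1 × 2^8 = 256
Bit 9: 1 × 2^9 = 512
Bit 12: 1 × 2^12 = 4096
Bit 15: 1 × 2^15 = 32768
Sum = 1 + 8 + 32 + 64 + 256 + 512 + 4096 + 32768
= 37737


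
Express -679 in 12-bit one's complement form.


Original: 001010100111
Invert all bits:
  bit 0: 0 → 1
  bit 1: 0 → 1
  bit 2: 1 → 0
  bit 3: 0 → 1
  bit 4: 1 → 0
  bit 5: 0 → 1
  bit 6: 1 → 0
  bit 7: 0 → 1
  bit 8: 0 → 1
  bit 9: 1 → 0
  bit 10: 1 → 0
  bit 11: 1 → 0
= 110101011000


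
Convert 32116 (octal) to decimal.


Positional values:
Position 0: 6 × 8^0 = 6
Position 1: 1 × 8^1 = 8
Position 2: 1 × 8^2 = 64
Position 3: 2 × 8^3 = 1024
Position 4: 3 × 8^4 = 12288
Sum = 6 + 8 + 64 + 1024 + 12288
= 13390


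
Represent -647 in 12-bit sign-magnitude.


Sign bit: 1 (negative)
Magnitude: 647 = 01010000111
= 101010000111


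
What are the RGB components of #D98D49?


Hex: #D98D49
R = D9₁₆ = 217
G = 8D₁₆ = 141
B = 49₁₆ = 73
= RGB(217, 141, 73)


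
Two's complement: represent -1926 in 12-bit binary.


Original: 011110000110
Step 1 - Invert all bits: 100001111001
Step 2 - Add 1: 100001111001 + 1
= 100001111010 (represents -1926)


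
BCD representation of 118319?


Each digit → 4-bit binary:
  1 → 0001
  1 → 0001
  8 → 1000
  3 → 0011
  1 → 0001
  9 → 1001
= 0001 0001 1000 0011 0001 1001


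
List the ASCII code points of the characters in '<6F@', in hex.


String: '<6F@'  (4 characters)
Per-character ASCII lookup:
  '<': special character: '<' = 60 → 0x3C
  '6': digits start at 48: '6' = 48 + 6 = 54 → 0x36
  'F': uppercase starts at 65: 'F' = 65 + 5 = 70 → 0x46
  '@': special character: '@' = 64 → 0x40
= 0x3C 0x36 0x46 0x40


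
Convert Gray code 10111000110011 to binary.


Gray code: 10111000110011
MSB stays the same: 1
Each subsequent bit = prev_binary XOR current_gray:
  B[1] = 1 XOR 0 = 1
  B[2] = 1 XOR 1 = 0
  B[3] = 0 XOR 1 = 1
  B[4] = 1 XOR 1 = 0
  B[5] = 0 XOR 0 = 0
  B[6] = 0 XOR 0 = 0
  B[7] = 0 XOR 0 = 0
  B[8] = 0 XOR 1 = 1
  B[9] = 1 XOR 1 = 0
  B[10] = 0 XOR 0 = 0
  B[11] = 0 XOR 0 = 0
  B[12] = 0 XOR 1 = 1
  B[13] = 1 XOR 1 = 0
= 11010000100010 (13346 decimal)


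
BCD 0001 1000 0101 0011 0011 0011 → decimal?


Each 4-bit group → digit:
  0001 → 1
  1000 → 8
  0101 → 5
  0011 → 3
  0011 → 3
  0011 → 3
= 185333


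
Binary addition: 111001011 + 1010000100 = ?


Align and add column by column (LSB to MSB, carry propagating):
  00111001011
+ 01010000100
  -----------
  col 0: 1 + 0 + 0 (carry in) = 1 → bit 1, carry out 0
  col 1: 1 + 0 + 0 (carry in) = 1 → bit 1, carry out 0
  col 2: 0 + 1 + 0 (carry in) = 1 → bit 1, carry out 0
  col 3: 1 + 0 + 0 (carry in) = 1 → bit 1, carry out 0
  col 4: 0 + 0 + 0 (carry in) = 0 → bit 0, carry out 0
  col 5: 0 + 0 + 0 (carry in) = 0 → bit 0, carry out 0
  col 6: 1 + 0 + 0 (carry in) = 1 → bit 1, carry out 0
  col 7: 1 + 1 + 0 (carry in) = 2 → bit 0, carry out 1
  col 8: 1 + 0 + 1 (carry in) = 2 → bit 0, carry out 1
  col 9: 0 + 1 + 1 (carry in) = 2 → bit 0, carry out 1
  col 10: 0 + 0 + 1 (carry in) = 1 → bit 1, carry out 0
Reading bits MSB→LSB: 10001001111
Strip leading zeros: 10001001111
= 10001001111


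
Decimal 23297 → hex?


Divide by 16 repeatedly:
23297 ÷ 16 = 1456 remainder 1 (1)
1456 ÷ 16 = 91 remainder 0 (0)
91 ÷ 16 = 5 remainder 11 (B)
5 ÷ 16 = 0 remainder 5 (5)
Reading remainders bottom-up:
= 0x5B01


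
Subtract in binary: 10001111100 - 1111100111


Align and subtract column by column (LSB to MSB, borrowing when needed):
  10001111100
- 01111100111
  -----------
  col 0: (0 - 0 borrow-in) - 1 → borrow from next column: (0+2) - 1 = 1, borrow out 1
  col 1: (0 - 1 borrow-in) - 1 → borrow from next column: (-1+2) - 1 = 0, borrow out 1
  col 2: (1 - 1 borrow-in) - 1 → borrow from next column: (0+2) - 1 = 1, borrow out 1
  col 3: (1 - 1 borrow-in) - 0 → 0 - 0 = 0, borrow out 0
  col 4: (1 - 0 borrow-in) - 0 → 1 - 0 = 1, borrow out 0
  col 5: (1 - 0 borrow-in) - 1 → 1 - 1 = 0, borrow out 0
  col 6: (1 - 0 borrow-in) - 1 → 1 - 1 = 0, borrow out 0
  col 7: (0 - 0 borrow-in) - 1 → borrow from next column: (0+2) - 1 = 1, borrow out 1
  col 8: (0 - 1 borrow-in) - 1 → borrow from next column: (-1+2) - 1 = 0, borrow out 1
  col 9: (0 - 1 borrow-in) - 1 → borrow from next column: (-1+2) - 1 = 0, borrow out 1
  col 10: (1 - 1 borrow-in) - 0 → 0 - 0 = 0, borrow out 0
Reading bits MSB→LSB: 00010010101
Strip leading zeros: 10010101
= 10010101


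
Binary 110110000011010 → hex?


Group into 4-bit nibbles: 0110110000011010
  0110 = 6
  1100 = C
  0001 = 1
  1010 = A
= 0x6C1A


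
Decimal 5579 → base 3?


Divide by 3 repeatedly:
5579 ÷ 3 = 1859 remainder 2
1859 ÷ 3 = 619 remainder 2
619 ÷ 3 = 206 remainder 1
206 ÷ 3 = 68 remainder 2
68 ÷ 3 = 22 remainder 2
22 ÷ 3 = 7 remainder 1
7 ÷ 3 = 2 remainder 1
2 ÷ 3 = 0 remainder 2
Reading remainders bottom-up:
= 21122122


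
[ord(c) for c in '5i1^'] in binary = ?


String: '5i1^'  (4 characters)
Per-character ASCII lookup:
  '5': digits start at 48: '5' = 48 + 5 = 53 → 110101
  'i': lowercase starts at 97: 'i' = 97 + 8 = 105 → 1101001
  '1': digits start at 48: '1' = 48 + 1 = 49 → 110001
  '^': special character: '^' = 94 → 1011110
= 110101 1101001 110001 1011110


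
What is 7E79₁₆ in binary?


Each hex digit → 4 binary bits:
  7 = 0111
  E = 1110
  7 = 0111
  9 = 1001
Concatenate: 0111 1110 0111 1001
= 0111111001111001


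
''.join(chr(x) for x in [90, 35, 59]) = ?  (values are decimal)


Codes (decimal): 90 35 59
Per-code ASCII lookup:
  90  (range 65-90: uppercase, 90 - 65 = 25) → 'Z'
  35  (special character) → '#'
  59  (special character) → ';'
= 'Z#;'


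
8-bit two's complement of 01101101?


Original: 01101101
Step 1 - Invert all bits: 10010010
Step 2 - Add 1: 10010010 + 1
= 10010011 (represents -109)


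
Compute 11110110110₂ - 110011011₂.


Align and subtract column by column (LSB to MSB, borrowing when needed):
  11110110110
- 00110011011
  -----------
  col 0: (0 - 0 borrow-in) - 1 → borrow from next column: (0+2) - 1 = 1, borrow out 1
  col 1: (1 - 1 borrow-in) - 1 → borrow from next column: (0+2) - 1 = 1, borrow out 1
  col 2: (1 - 1 borrow-in) - 0 → 0 - 0 = 0, borrow out 0
  col 3: (0 - 0 borrow-in) - 1 → borrow from next column: (0+2) - 1 = 1, borrow out 1
  col 4: (1 - 1 borrow-in) - 1 → borrow from next column: (0+2) - 1 = 1, borrow out 1
  col 5: (1 - 1 borrow-in) - 0 → 0 - 0 = 0, borrow out 0
  col 6: (0 - 0 borrow-in) - 0 → 0 - 0 = 0, borrow out 0
  col 7: (1 - 0 borrow-in) - 1 → 1 - 1 = 0, borrow out 0
  col 8: (1 - 0 borrow-in) - 1 → 1 - 1 = 0, borrow out 0
  col 9: (1 - 0 borrow-in) - 0 → 1 - 0 = 1, borrow out 0
  col 10: (1 - 0 borrow-in) - 0 → 1 - 0 = 1, borrow out 0
Reading bits MSB→LSB: 11000011011
Strip leading zeros: 11000011011
= 11000011011


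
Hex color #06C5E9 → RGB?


Hex: #06C5E9
R = 06₁₆ = 6
G = C5₁₆ = 197
B = E9₁₆ = 233
= RGB(6, 197, 233)


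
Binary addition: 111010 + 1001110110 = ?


Align and add column by column (LSB to MSB, carry propagating):
  00000111010
+ 01001110110
  -----------
  col 0: 0 + 0 + 0 (carry in) = 0 → bit 0, carry out 0
  col 1: 1 + 1 + 0 (carry in) = 2 → bit 0, carry out 1
  col 2: 0 + 1 + 1 (carry in) = 2 → bit 0, carry out 1
  col 3: 1 + 0 + 1 (carry in) = 2 → bit 0, carry out 1
  col 4: 1 + 1 + 1 (carry in) = 3 → bit 1, carry out 1
  col 5: 1 + 1 + 1 (carry in) = 3 → bit 1, carry out 1
  col 6: 0 + 1 + 1 (carry in) = 2 → bit 0, carry out 1
  col 7: 0 + 0 + 1 (carry in) = 1 → bit 1, carry out 0
  col 8: 0 + 0 + 0 (carry in) = 0 → bit 0, carry out 0
  col 9: 0 + 1 + 0 (carry in) = 1 → bit 1, carry out 0
  col 10: 0 + 0 + 0 (carry in) = 0 → bit 0, carry out 0
Reading bits MSB→LSB: 01010110000
Strip leading zeros: 1010110000
= 1010110000


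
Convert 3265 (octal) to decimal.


Positional values:
Position 0: 5 × 8^0 = 5
Position 1: 6 × 8^1 = 48
Position 2: 2 × 8^2 = 128
Position 3: 3 × 8^3 = 1536
Sum = 5 + 48 + 128 + 1536
= 1717


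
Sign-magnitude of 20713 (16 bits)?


Sign bit: 0 (positive)
Magnitude: 20713 = 101000011101001
= 0101000011101001


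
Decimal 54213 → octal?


Divide by 8 repeatedly:
54213 ÷ 8 = 6776 remainder 5
6776 ÷ 8 = 847 remainder 0
847 ÷ 8 = 105 remainder 7
105 ÷ 8 = 13 remainder 1
13 ÷ 8 = 1 remainder 5
1 ÷ 8 = 0 remainder 1
Reading remainders bottom-up:
= 0o151705


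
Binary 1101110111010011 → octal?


Group into 3-bit groups: 001101110111010011
  001 = 1
  101 = 5
  110 = 6
  111 = 7
  010 = 2
  011 = 3
= 0o156723


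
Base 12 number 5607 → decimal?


Positional values (base 12):
  7 × 12^0 = 7 × 1 = 7
  0 × 12^1 = 0 × 12 = 0
  6 × 12^2 = 6 × 144 = 864
  5 × 12^3 = 5 × 1728 = 8640
Sum = 7 + 0 + 864 + 8640
= 9511


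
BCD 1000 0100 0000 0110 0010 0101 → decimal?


Each 4-bit group → digit:
  1000 → 8
  0100 → 4
  0000 → 0
  0110 → 6
  0010 → 2
  0101 → 5
= 840625


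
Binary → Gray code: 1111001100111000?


Binary: 1111001100111000
Gray code: G = B XOR (B >> 1)
B >> 1 = 0111100110011100
1111001100111000 XOR 0111100110011100:
  1 XOR 0 = 1
  1 XOR 1 = 0
  1 XOR 1 = 0
  1 XOR 1 = 0
  0 XOR 1 = 1
  0 XOR 0 = 0
  1 XOR 0 = 1
  1 XOR 1 = 0
  0 XOR 1 = 1
  0 XOR 0 = 0
  1 XOR 0 = 1
  1 XOR 1 = 0
  1 XOR 1 = 0
  0 XOR 1 = 1
  0 XOR 0 = 0
  0 XOR 0 = 0
= 1000101010100100


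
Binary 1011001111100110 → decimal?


Positional values:
Bit 1: 1 × 2^1 = 2
Bit 2: 1 × 2^2 = 4
Bit 5: 1 × 2^5 = 32
Bit 6: 1 × 2^6 = 64
Bit 7: 1 × 2^7 = 128
Bit 8: 1 × 2^8 = 256
Bit 9: 1 × 2^9 = 512
Bit 12: 1 × 2^12 = 4096
Bit 13: 1 × 2^13 = 8192
Bit 15: 1 × 2^15 = 32768
Sum = 2 + 4 + 32 + 64 + 128 + 256 + 512 + 4096 + 8192 + 32768
= 46054


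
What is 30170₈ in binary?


Each octal digit → 3 binary bits:
  3 = 011
  0 = 000
  1 = 001
  7 = 111
  0 = 000
Concatenate: 011 000 001 111 000
= 011000001111000


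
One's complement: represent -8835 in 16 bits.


Original: 0010001010000011
Invert all bits:
  bit 0: 0 → 1
  bit 1: 0 → 1
  bit 2: 1 → 0
  bit 3: 0 → 1
  bit 4: 0 → 1
  bit 5: 0 → 1
  bit 6: 1 → 0
  bit 7: 0 → 1
  bit 8: 1 → 0
  bit 9: 0 → 1
  bit 10: 0 → 1
  bit 11: 0 → 1
  bit 12: 0 → 1
  bit 13: 0 → 1
  bit 14: 1 → 0
  bit 15: 1 → 0
= 1101110101111100


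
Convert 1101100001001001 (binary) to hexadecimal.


Group into 4-bit nibbles: 1101100001001001
  1101 = D
  1000 = 8
  0100 = 4
  1001 = 9
= 0xD849
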